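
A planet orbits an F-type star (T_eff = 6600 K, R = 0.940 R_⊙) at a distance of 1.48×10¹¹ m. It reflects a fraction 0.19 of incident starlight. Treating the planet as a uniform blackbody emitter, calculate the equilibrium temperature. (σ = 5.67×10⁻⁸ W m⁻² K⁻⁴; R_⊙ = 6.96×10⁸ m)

R_⋆ = 0.940 × 6.96×10⁸ = 6.54×10⁸ m.
L = 4πR_⋆²σT_⋆⁴ = 4π(6.54×10⁸)² × 5.67×10⁻⁸ × (6600)⁴ = 5.79×10²⁶ W.
S = L/(4πd²) = 2100 W m⁻².
Energy balance: absorbed = emitted ⇒ πR²·S(1−A) = 4πR²·σT_eq⁴, so T_eq⁴ = S(1−A)/(4σ).
T_eq = [2100 × 0.81 / (4 × 5.67×10⁻⁸)]^(1/4) = (7.51×10⁹)^(1/4) = 294 K.

T_eq ≈ 294 K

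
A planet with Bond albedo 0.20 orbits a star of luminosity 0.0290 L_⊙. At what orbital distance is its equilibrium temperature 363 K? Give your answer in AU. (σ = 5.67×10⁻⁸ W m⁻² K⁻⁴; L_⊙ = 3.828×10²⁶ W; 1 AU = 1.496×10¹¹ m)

d ≈ 0.0895 AU

L = 0.0290 × 3.828×10²⁶ = 1.11×10²⁵ W.
From T_eq⁴ = L(1−A)/(16πσd²): d = √[L(1−A)/(16πσT_eq⁴)].
d = √[1.11×10²⁵ × 0.80 / (16π × 5.67×10⁻⁸ × (363)⁴)] = 1.34×10¹⁰ m = 0.0895 AU.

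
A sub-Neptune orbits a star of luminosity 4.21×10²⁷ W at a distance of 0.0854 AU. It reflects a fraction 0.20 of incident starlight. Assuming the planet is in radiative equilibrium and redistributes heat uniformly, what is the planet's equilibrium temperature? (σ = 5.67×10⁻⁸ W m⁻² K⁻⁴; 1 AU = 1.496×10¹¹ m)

T_eq ≈ 1640 K

d = 0.0854 AU = 1.28×10¹⁰ m.
Flux: S = L/(4πd²) = 4.21×10²⁷/(4π×(1.28×10¹⁰)²) = 2.05×10⁶ W m⁻².
Energy balance: absorbed = emitted ⇒ πR²·S(1−A) = 4πR²·σT_eq⁴, so T_eq⁴ = S(1−A)/(4σ).
T_eq = [2.05×10⁶ × 0.80 / (4 × 5.67×10⁻⁸)]^(1/4) = (7.24×10¹²)^(1/4) = 1640 K.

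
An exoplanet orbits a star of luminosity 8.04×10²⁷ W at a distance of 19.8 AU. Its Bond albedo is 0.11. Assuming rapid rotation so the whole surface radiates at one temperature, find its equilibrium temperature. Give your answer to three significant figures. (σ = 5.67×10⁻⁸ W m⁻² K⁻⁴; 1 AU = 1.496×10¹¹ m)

d = 19.8 AU = 2.96×10¹² m.
Flux: S = L/(4πd²) = 8.04×10²⁷/(4π×(2.96×10¹²)²) = 72.9 W m⁻².
Energy balance: absorbed = emitted ⇒ πR²·S(1−A) = 4πR²·σT_eq⁴, so T_eq⁴ = S(1−A)/(4σ).
T_eq = [72.9 × 0.89 / (4 × 5.67×10⁻⁸)]^(1/4) = (2.86×10⁸)^(1/4) = 130 K.

T_eq ≈ 130 K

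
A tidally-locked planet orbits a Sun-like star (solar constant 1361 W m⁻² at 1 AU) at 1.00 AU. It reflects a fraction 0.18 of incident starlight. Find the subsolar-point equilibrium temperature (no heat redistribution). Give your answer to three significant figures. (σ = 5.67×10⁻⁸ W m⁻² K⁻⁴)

T_ss ≈ 375 K

Flux at 1.00 AU: S = 1361/1.00² = 1360 W m⁻².
At the subsolar point the surface absorbs S(1−A) and emits σT⁴ per unit area — no factor of 4, since only the local patch is in balance.
T = [1360 × 0.82 / 5.67×10⁻⁸]^(1/4) = (1.97×10¹⁰)^(1/4) = 375 K.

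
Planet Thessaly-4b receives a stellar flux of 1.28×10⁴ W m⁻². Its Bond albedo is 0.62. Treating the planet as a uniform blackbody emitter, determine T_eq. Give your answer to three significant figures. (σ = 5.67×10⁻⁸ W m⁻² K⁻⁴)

T_eq ≈ 383 K

Energy balance: absorbed = emitted ⇒ πR²·S(1−A) = 4πR²·σT_eq⁴, so T_eq⁴ = S(1−A)/(4σ).
T_eq = [1.28×10⁴ × 0.38 / (4 × 5.67×10⁻⁸)]^(1/4) = (2.14×10¹⁰)^(1/4) = 383 K.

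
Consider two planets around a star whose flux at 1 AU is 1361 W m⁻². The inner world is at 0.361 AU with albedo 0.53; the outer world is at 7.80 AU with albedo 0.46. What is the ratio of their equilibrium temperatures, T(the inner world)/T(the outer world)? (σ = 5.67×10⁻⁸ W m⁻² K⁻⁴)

T₁/T₂ ≈ 4.490

T_eq = [S₀(1−A)/(4σd²)]^(1/4), so T ∝ (1−A)^(1/4) / √d.
T₁ = [1361×0.47/(4×5.67×10⁻⁸×0.361²)]^(1/4) = 383.55 K.
T₂ = [1361×0.54/(4×5.67×10⁻⁸×7.80²)]^(1/4) = 85.43 K.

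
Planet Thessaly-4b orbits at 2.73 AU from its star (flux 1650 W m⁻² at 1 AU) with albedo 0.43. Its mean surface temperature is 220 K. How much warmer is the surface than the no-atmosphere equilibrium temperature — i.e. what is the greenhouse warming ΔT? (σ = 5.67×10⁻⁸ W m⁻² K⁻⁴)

S = 1650/2.73² = 221.4 W m⁻².
T_eq = [S(1−A)/(4σ)]^(1/4) = [221.4×0.57/(4×5.67×10⁻⁸)]^(1/4) = 153.6 K.
ΔT = T_surf − T_eq = 220 − 153.6.

ΔT ≈ 66.4 K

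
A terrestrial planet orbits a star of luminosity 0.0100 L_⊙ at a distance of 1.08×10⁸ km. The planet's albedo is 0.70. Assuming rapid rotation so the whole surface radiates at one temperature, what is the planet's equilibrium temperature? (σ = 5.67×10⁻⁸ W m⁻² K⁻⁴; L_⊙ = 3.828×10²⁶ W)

T_eq ≈ 76.7 K

d = 1.08×10⁸ km = 1.08×10¹¹ m.
L = 0.0100 × 3.828×10²⁶ = 3.83×10²⁴ W.
Flux: S = L/(4πd²) = 3.83×10²⁴/(4π×(1.08×10¹¹)²) = 26.1 W m⁻².
Energy balance: absorbed = emitted ⇒ πR²·S(1−A) = 4πR²·σT_eq⁴, so T_eq⁴ = S(1−A)/(4σ).
T_eq = [26.1 × 0.30 / (4 × 5.67×10⁻⁸)]^(1/4) = (3.45×10⁷)^(1/4) = 76.7 K.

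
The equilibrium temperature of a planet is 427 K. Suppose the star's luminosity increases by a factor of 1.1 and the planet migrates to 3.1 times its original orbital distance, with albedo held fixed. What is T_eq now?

T_eq ∝ L^(1/4) · d^(−1/2).
T′ = 427 × 1.1^(1/4) / 3.1^(1/2) = 248 K.

T_eq ≈ 248 K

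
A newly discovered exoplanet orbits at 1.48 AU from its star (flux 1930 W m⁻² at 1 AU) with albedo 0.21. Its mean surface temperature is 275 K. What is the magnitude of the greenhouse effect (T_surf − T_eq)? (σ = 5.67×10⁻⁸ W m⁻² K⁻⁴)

S = 1930/1.48² = 881.1 W m⁻².
T_eq = [S(1−A)/(4σ)]^(1/4) = [881.1×0.79/(4×5.67×10⁻⁸)]^(1/4) = 235.4 K.
ΔT = T_surf − T_eq = 275 − 235.4.

ΔT ≈ 39.6 K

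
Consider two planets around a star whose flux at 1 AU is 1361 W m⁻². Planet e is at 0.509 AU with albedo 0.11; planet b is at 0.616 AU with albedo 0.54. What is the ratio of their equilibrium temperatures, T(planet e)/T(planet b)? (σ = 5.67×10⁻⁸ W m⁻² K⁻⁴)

T_eq = [S₀(1−A)/(4σd²)]^(1/4), so T ∝ (1−A)^(1/4) / √d.
T₁ = [1361×0.89/(4×5.67×10⁻⁸×0.509²)]^(1/4) = 378.92 K.
T₂ = [1361×0.46/(4×5.67×10⁻⁸×0.616²)]^(1/4) = 292.05 K.

T₁/T₂ ≈ 1.297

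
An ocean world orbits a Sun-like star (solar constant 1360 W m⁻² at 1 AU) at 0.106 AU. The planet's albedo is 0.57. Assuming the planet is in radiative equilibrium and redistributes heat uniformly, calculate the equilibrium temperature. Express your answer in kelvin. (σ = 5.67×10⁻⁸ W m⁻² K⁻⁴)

Flux at 0.106 AU: S = 1360/0.106² = 1.21×10⁵ W m⁻².
Energy balance: absorbed = emitted ⇒ πR²·S(1−A) = 4πR²·σT_eq⁴, so T_eq⁴ = S(1−A)/(4σ).
T_eq = [1.21×10⁵ × 0.43 / (4 × 5.67×10⁻⁸)]^(1/4) = (2.29×10¹¹)^(1/4) = 692 K.

T_eq ≈ 692 K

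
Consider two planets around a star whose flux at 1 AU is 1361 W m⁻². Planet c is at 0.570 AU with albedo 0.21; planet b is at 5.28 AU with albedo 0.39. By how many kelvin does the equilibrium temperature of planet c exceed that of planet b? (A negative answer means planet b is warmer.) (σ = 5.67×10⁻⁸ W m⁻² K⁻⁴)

ΔT ≈ 240.5 K

T_eq = [S₀(1−A)/(4σd²)]^(1/4), so T ∝ (1−A)^(1/4) / √d.
T₁ = [1361×0.79/(4×5.67×10⁻⁸×0.570²)]^(1/4) = 347.55 K.
T₂ = [1361×0.61/(4×5.67×10⁻⁸×5.28²)]^(1/4) = 107.05 K.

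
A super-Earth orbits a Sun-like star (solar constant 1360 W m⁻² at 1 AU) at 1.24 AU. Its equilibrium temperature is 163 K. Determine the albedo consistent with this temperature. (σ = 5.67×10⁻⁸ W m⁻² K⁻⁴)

Flux at 1.24 AU: S = 1360/1.24² = 884 W m⁻².
From T_eq⁴ = S(1−A)/(4σ): 1−A = 4σT_eq⁴/S.
1−A = 4 × 5.67×10⁻⁸ × (163)⁴ / 884 = 0.181.

A ≈ 0.82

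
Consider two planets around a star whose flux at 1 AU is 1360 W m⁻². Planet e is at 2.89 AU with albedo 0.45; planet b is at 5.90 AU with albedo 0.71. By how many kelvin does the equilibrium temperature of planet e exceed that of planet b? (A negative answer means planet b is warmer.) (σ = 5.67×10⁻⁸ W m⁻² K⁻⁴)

T_eq = [S₀(1−A)/(4σd²)]^(1/4), so T ∝ (1−A)^(1/4) / √d.
T₁ = [1360×0.55/(4×5.67×10⁻⁸×2.89²)]^(1/4) = 140.97 K.
T₂ = [1360×0.29/(4×5.67×10⁻⁸×5.90²)]^(1/4) = 84.07 K.

ΔT ≈ 56.9 K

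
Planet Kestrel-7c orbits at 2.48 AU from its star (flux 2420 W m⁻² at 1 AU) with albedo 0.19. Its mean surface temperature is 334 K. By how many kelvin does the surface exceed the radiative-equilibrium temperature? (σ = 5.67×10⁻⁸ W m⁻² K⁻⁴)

ΔT ≈ 140.4 K

S = 2420/2.48² = 393.5 W m⁻².
T_eq = [S(1−A)/(4σ)]^(1/4) = [393.5×0.81/(4×5.67×10⁻⁸)]^(1/4) = 193.6 K.
ΔT = T_surf − T_eq = 334 − 193.6.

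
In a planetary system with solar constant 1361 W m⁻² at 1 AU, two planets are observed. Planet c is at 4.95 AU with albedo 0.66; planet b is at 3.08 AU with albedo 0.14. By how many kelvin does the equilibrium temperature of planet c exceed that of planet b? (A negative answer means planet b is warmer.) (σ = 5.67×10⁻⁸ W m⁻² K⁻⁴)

ΔT ≈ -57.2 K

T_eq = [S₀(1−A)/(4σd²)]^(1/4), so T ∝ (1−A)^(1/4) / √d.
T₁ = [1361×0.34/(4×5.67×10⁻⁸×4.95²)]^(1/4) = 95.53 K.
T₂ = [1361×0.86/(4×5.67×10⁻⁸×3.08²)]^(1/4) = 152.72 K.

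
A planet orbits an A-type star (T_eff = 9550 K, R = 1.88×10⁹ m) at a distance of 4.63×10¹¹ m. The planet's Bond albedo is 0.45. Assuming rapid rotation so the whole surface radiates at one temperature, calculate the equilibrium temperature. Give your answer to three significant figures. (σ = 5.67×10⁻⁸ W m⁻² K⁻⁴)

L = 4πR_⋆²σT_⋆⁴ = 4π(1.88×10⁹)² × 5.67×10⁻⁸ × (9550)⁴ = 2.09×10²⁸ W.
S = L/(4πd²) = 7780 W m⁻².
Energy balance: absorbed = emitted ⇒ πR²·S(1−A) = 4πR²·σT_eq⁴, so T_eq⁴ = S(1−A)/(4σ).
T_eq = [7780 × 0.55 / (4 × 5.67×10⁻⁸)]^(1/4) = (1.89×10¹⁰)^(1/4) = 371 K.

T_eq ≈ 371 K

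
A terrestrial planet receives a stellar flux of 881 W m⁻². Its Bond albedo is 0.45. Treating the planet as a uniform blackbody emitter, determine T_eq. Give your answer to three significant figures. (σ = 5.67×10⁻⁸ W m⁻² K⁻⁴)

T_eq ≈ 215 K

Energy balance: absorbed = emitted ⇒ πR²·S(1−A) = 4πR²·σT_eq⁴, so T_eq⁴ = S(1−A)/(4σ).
T_eq = [881 × 0.55 / (4 × 5.67×10⁻⁸)]^(1/4) = (2.14×10⁹)^(1/4) = 215 K.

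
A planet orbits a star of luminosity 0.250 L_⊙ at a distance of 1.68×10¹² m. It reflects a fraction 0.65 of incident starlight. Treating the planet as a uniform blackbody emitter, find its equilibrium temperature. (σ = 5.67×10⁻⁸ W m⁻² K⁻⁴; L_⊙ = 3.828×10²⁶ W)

L = 0.250 × 3.828×10²⁶ = 9.57×10²⁵ W.
Flux: S = L/(4πd²) = 9.57×10²⁵/(4π×(1.68×10¹²)²) = 2.70 W m⁻².
Energy balance: absorbed = emitted ⇒ πR²·S(1−A) = 4πR²·σT_eq⁴, so T_eq⁴ = S(1−A)/(4σ).
T_eq = [2.70 × 0.35 / (4 × 5.67×10⁻⁸)]^(1/4) = (4.16×10⁶)^(1/4) = 45.2 K.

T_eq ≈ 45.2 K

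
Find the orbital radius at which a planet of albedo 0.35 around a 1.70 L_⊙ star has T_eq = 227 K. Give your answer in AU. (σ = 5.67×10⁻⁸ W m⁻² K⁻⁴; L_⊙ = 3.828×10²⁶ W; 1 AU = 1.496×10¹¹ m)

d ≈ 1.58 AU

L = 1.70 × 3.828×10²⁶ = 6.51×10²⁶ W.
From T_eq⁴ = L(1−A)/(16πσd²): d = √[L(1−A)/(16πσT_eq⁴)].
d = √[6.51×10²⁶ × 0.65 / (16π × 5.67×10⁻⁸ × (227)⁴)] = 2.36×10¹¹ m = 1.58 AU.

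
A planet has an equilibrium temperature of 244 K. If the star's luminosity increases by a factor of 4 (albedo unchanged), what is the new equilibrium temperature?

T_eq ≈ 345 K

T_eq ∝ L^(1/4) · d^(−1/2).
T′ = 244 × 4^(1/4) = 345 K.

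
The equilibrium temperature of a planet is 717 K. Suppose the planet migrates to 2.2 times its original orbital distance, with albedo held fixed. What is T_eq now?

T_eq ≈ 483 K

T_eq ∝ L^(1/4) · d^(−1/2).
T′ = 717 / 2.2^(1/2) = 483 K.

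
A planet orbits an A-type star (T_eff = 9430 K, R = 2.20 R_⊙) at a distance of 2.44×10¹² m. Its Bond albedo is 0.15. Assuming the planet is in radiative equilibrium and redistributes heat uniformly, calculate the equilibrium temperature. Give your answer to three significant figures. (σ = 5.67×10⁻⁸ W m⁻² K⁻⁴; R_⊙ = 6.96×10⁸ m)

R_⋆ = 2.20 × 6.96×10⁸ = 1.53×10⁹ m.
L = 4πR_⋆²σT_⋆⁴ = 4π(1.53×10⁹)² × 5.67×10⁻⁸ × (9430)⁴ = 1.32×10²⁸ W.
S = L/(4πd²) = 177 W m⁻².
Energy balance: absorbed = emitted ⇒ πR²·S(1−A) = 4πR²·σT_eq⁴, so T_eq⁴ = S(1−A)/(4σ).
T_eq = [177 × 0.85 / (4 × 5.67×10⁻⁸)]^(1/4) = (6.62×10⁸)^(1/4) = 160 K.

T_eq ≈ 160 K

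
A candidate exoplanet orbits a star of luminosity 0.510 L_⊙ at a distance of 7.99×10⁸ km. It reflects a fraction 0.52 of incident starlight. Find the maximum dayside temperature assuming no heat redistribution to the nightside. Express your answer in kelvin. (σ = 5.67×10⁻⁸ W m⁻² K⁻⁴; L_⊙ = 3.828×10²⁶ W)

d = 7.99×10⁸ km = 7.99×10¹¹ m.
L = 0.510 × 3.828×10²⁶ = 1.95×10²⁶ W.
Flux: S = L/(4πd²) = 1.95×10²⁶/(4π×(7.99×10¹¹)²) = 24.3 W m⁻².
With no redistribution each surface element balances locally: S(1−A) = σT⁴.
T = [24.3 × 0.48 / 5.67×10⁻⁸]^(1/4) = (2.06×10⁸)^(1/4) = 120 K.

T_ss ≈ 120 K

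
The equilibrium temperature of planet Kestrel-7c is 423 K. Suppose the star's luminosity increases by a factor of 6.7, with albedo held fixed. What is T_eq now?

T_eq ≈ 681 K

T_eq ∝ L^(1/4) · d^(−1/2).
T′ = 423 × 6.7^(1/4) = 681 K.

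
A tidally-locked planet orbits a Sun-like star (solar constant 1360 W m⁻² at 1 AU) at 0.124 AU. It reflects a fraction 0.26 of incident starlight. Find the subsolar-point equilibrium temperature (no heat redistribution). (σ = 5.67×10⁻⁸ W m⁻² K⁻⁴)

Flux at 0.124 AU: S = 1360/0.124² = 8.84×10⁴ W m⁻².
At the subsolar point the surface absorbs S(1−A) and emits σT⁴ per unit area — no factor of 4, since only the local patch is in balance.
T = [8.84×10⁴ × 0.74 / 5.67×10⁻⁸]^(1/4) = (1.15×10¹²)^(1/4) = 1040 K.

T_ss ≈ 1040 K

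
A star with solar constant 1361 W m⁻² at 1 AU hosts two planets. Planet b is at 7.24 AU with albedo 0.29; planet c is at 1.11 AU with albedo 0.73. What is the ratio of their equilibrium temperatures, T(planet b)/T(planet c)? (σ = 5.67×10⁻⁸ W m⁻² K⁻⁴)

T₁/T₂ ≈ 0.499

T_eq = [S₀(1−A)/(4σd²)]^(1/4), so T ∝ (1−A)^(1/4) / √d.
T₁ = [1361×0.71/(4×5.67×10⁻⁸×7.24²)]^(1/4) = 94.95 K.
T₂ = [1361×0.27/(4×5.67×10⁻⁸×1.11²)]^(1/4) = 190.43 K.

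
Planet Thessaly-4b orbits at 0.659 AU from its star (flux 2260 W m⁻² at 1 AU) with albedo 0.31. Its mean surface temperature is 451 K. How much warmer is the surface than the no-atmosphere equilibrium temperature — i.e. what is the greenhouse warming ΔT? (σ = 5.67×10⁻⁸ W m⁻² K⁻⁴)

S = 2260/0.659² = 5204 W m⁻².
T_eq = [S(1−A)/(4σ)]^(1/4) = [5204×0.69/(4×5.67×10⁻⁸)]^(1/4) = 354.7 K.
ΔT = T_surf − T_eq = 451 − 354.7.

ΔT ≈ 96.3 K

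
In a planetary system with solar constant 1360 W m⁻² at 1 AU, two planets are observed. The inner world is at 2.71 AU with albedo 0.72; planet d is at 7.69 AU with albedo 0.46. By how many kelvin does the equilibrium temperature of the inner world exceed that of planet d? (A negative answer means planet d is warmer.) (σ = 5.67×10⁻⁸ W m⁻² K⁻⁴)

ΔT ≈ 36.9 K

T_eq = [S₀(1−A)/(4σd²)]^(1/4), so T ∝ (1−A)^(1/4) / √d.
T₁ = [1360×0.28/(4×5.67×10⁻⁸×2.71²)]^(1/4) = 122.96 K.
T₂ = [1360×0.54/(4×5.67×10⁻⁸×7.69²)]^(1/4) = 86.02 K.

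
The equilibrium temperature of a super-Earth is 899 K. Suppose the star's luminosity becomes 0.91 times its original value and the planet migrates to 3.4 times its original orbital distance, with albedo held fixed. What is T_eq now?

T_eq ≈ 476 K

T_eq ∝ L^(1/4) · d^(−1/2).
T′ = 899 × 0.91^(1/4) / 3.4^(1/2) = 476 K.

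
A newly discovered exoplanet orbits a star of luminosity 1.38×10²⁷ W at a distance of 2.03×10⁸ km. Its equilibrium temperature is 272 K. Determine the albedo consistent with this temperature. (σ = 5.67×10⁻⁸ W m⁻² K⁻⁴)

A ≈ 0.53

d = 2.03×10⁸ km = 2.03×10¹¹ m.
Flux: S = L/(4πd²) = 1.38×10²⁷/(4π×(2.03×10¹¹)²) = 2660 W m⁻².
From T_eq⁴ = S(1−A)/(4σ): 1−A = 4σT_eq⁴/S.
1−A = 4 × 5.67×10⁻⁸ × (272)⁴ / 2660 = 0.466.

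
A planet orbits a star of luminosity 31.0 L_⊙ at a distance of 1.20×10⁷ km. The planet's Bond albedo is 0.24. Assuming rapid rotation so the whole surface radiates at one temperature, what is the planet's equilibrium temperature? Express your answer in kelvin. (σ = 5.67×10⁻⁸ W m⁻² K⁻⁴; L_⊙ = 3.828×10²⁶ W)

T_eq ≈ 2170 K

d = 1.20×10⁷ km = 1.20×10¹⁰ m.
L = 31.0 × 3.828×10²⁶ = 1.19×10²⁸ W.
Flux: S = L/(4πd²) = 1.19×10²⁸/(4π×(1.20×10¹⁰)²) = 6.56×10⁶ W m⁻².
Energy balance: absorbed = emitted ⇒ πR²·S(1−A) = 4πR²·σT_eq⁴, so T_eq⁴ = S(1−A)/(4σ).
T_eq = [6.56×10⁶ × 0.76 / (4 × 5.67×10⁻⁸)]^(1/4) = (2.20×10¹³)^(1/4) = 2170 K.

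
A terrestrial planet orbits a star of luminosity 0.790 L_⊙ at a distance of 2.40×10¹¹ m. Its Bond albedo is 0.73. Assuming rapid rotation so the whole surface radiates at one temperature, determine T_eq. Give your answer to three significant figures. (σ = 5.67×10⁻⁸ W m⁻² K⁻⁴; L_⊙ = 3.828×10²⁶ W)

L = 0.790 × 3.828×10²⁶ = 3.02×10²⁶ W.
Flux: S = L/(4πd²) = 3.02×10²⁶/(4π×(2.40×10¹¹)²) = 418 W m⁻².
Energy balance: absorbed = emitted ⇒ πR²·S(1−A) = 4πR²·σT_eq⁴, so T_eq⁴ = S(1−A)/(4σ).
T_eq = [418 × 0.27 / (4 × 5.67×10⁻⁸)]^(1/4) = (4.97×10⁸)^(1/4) = 149 K.

T_eq ≈ 149 K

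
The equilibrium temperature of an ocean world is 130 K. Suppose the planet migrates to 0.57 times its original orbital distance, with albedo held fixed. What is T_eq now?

T_eq ∝ L^(1/4) · d^(−1/2).
T′ = 130 / 0.57^(1/2) = 172 K.

T_eq ≈ 172 K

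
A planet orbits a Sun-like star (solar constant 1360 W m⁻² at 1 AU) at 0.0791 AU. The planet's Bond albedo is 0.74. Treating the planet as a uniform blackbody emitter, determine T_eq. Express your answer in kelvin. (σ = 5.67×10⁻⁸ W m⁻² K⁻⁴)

Flux at 0.0791 AU: S = 1360/0.0791² = 2.17×10⁵ W m⁻².
Energy balance: absorbed = emitted ⇒ πR²·S(1−A) = 4πR²·σT_eq⁴, so T_eq⁴ = S(1−A)/(4σ).
T_eq = [2.17×10⁵ × 0.26 / (4 × 5.67×10⁻⁸)]^(1/4) = (2.49×10¹¹)^(1/4) = 707 K.

T_eq ≈ 707 K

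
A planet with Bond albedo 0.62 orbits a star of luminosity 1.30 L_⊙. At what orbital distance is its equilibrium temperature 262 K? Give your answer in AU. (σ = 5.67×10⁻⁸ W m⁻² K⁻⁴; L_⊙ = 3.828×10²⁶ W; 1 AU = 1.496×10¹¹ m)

d ≈ 0.793 AU

L = 1.30 × 3.828×10²⁶ = 4.98×10²⁶ W.
From T_eq⁴ = L(1−A)/(16πσd²): d = √[L(1−A)/(16πσT_eq⁴)].
d = √[4.98×10²⁶ × 0.38 / (16π × 5.67×10⁻⁸ × (262)⁴)] = 1.19×10¹¹ m = 0.793 AU.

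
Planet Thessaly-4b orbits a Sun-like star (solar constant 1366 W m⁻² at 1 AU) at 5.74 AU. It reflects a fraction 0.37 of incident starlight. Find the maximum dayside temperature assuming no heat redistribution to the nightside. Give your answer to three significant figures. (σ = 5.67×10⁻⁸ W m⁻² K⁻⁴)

Flux at 5.74 AU: S = 1366/5.74² = 41.5 W m⁻².
With no redistribution each surface element balances locally: S(1−A) = σT⁴.
T = [41.5 × 0.63 / 5.67×10⁻⁸]^(1/4) = (4.61×10⁸)^(1/4) = 147 K.

T_ss ≈ 147 K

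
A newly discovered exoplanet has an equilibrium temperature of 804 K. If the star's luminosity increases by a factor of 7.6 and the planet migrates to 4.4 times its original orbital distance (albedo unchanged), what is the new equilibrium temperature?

T_eq ≈ 636 K

T_eq ∝ L^(1/4) · d^(−1/2).
T′ = 804 × 7.6^(1/4) / 4.4^(1/2) = 636 K.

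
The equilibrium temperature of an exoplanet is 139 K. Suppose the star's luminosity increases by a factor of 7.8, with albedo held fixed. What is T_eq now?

T_eq ∝ L^(1/4) · d^(−1/2).
T′ = 139 × 7.8^(1/4) = 232 K.

T_eq ≈ 232 K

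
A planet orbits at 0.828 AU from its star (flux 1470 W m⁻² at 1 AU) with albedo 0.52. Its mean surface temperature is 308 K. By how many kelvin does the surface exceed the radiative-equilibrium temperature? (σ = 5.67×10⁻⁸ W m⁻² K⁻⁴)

S = 1470/0.828² = 2144 W m⁻².
T_eq = [S(1−A)/(4σ)]^(1/4) = [2144×0.48/(4×5.67×10⁻⁸)]^(1/4) = 259.5 K.
ΔT = T_surf − T_eq = 308 − 259.5.

ΔT ≈ 48.5 K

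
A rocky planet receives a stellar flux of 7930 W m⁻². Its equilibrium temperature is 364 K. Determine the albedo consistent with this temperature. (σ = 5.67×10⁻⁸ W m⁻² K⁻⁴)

From T_eq⁴ = S(1−A)/(4σ): 1−A = 4σT_eq⁴/S.
1−A = 4 × 5.67×10⁻⁸ × (364)⁴ / 7930 = 0.502.

A ≈ 0.50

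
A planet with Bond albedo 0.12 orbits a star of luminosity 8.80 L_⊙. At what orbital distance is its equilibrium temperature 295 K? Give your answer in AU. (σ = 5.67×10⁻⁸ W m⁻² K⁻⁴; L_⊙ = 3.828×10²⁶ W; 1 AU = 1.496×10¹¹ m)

d ≈ 2.48 AU

L = 8.80 × 3.828×10²⁶ = 3.37×10²⁷ W.
From T_eq⁴ = L(1−A)/(16πσd²): d = √[L(1−A)/(16πσT_eq⁴)].
d = √[3.37×10²⁷ × 0.88 / (16π × 5.67×10⁻⁸ × (295)⁴)] = 3.71×10¹¹ m = 2.48 AU.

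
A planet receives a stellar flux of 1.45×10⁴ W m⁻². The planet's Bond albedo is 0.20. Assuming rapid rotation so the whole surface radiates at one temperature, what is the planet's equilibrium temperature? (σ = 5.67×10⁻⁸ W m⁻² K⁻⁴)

T_eq ≈ 476 K

Energy balance: absorbed = emitted ⇒ πR²·S(1−A) = 4πR²·σT_eq⁴, so T_eq⁴ = S(1−A)/(4σ).
T_eq = [1.45×10⁴ × 0.80 / (4 × 5.67×10⁻⁸)]^(1/4) = (5.11×10¹⁰)^(1/4) = 476 K.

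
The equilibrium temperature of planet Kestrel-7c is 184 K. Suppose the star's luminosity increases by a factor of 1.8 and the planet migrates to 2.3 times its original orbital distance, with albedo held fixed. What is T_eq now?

T_eq ∝ L^(1/4) · d^(−1/2).
T′ = 184 × 1.8^(1/4) / 2.3^(1/2) = 141 K.

T_eq ≈ 141 K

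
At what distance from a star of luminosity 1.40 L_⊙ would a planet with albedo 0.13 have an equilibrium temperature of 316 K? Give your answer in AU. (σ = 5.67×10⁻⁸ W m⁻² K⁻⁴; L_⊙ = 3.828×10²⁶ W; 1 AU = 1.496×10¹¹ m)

L = 1.40 × 3.828×10²⁶ = 5.36×10²⁶ W.
From T_eq⁴ = L(1−A)/(16πσd²): d = √[L(1−A)/(16πσT_eq⁴)].
d = √[5.36×10²⁶ × 0.87 / (16π × 5.67×10⁻⁸ × (316)⁴)] = 1.28×10¹¹ m = 0.856 AU.

d ≈ 0.856 AU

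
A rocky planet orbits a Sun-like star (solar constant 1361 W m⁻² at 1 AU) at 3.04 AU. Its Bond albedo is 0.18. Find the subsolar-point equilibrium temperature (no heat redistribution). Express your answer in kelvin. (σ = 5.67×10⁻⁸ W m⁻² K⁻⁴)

T_ss ≈ 215 K

Flux at 3.04 AU: S = 1361/3.04² = 147 W m⁻².
At the subsolar point the surface absorbs S(1−A) and emits σT⁴ per unit area — no factor of 4, since only the local patch is in balance.
T = [147 × 0.82 / 5.67×10⁻⁸]^(1/4) = (2.13×10⁹)^(1/4) = 215 K.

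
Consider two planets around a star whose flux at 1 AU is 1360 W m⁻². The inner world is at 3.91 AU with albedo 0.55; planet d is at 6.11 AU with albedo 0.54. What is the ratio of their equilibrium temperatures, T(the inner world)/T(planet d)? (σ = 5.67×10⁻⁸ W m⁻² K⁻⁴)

T_eq = [S₀(1−A)/(4σd²)]^(1/4), so T ∝ (1−A)^(1/4) / √d.
T₁ = [1360×0.45/(4×5.67×10⁻⁸×3.91²)]^(1/4) = 115.26 K.
T₂ = [1360×0.46/(4×5.67×10⁻⁸×6.11²)]^(1/4) = 92.71 K.

T₁/T₂ ≈ 1.243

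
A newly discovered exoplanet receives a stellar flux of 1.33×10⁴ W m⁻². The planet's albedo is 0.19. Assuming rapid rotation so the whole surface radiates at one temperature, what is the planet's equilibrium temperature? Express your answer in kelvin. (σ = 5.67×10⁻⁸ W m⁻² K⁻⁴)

T_eq ≈ 467 K

Energy balance: absorbed = emitted ⇒ πR²·S(1−A) = 4πR²·σT_eq⁴, so T_eq⁴ = S(1−A)/(4σ).
T_eq = [1.33×10⁴ × 0.81 / (4 × 5.67×10⁻⁸)]^(1/4) = (4.75×10¹⁰)^(1/4) = 467 K.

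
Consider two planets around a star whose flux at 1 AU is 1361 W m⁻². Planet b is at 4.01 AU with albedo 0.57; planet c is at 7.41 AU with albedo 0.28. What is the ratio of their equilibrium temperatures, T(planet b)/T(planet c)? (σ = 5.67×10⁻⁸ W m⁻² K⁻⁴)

T₁/T₂ ≈ 1.195

T_eq = [S₀(1−A)/(4σd²)]^(1/4), so T ∝ (1−A)^(1/4) / √d.
T₁ = [1361×0.43/(4×5.67×10⁻⁸×4.01²)]^(1/4) = 112.55 K.
T₂ = [1361×0.72/(4×5.67×10⁻⁸×7.41²)]^(1/4) = 94.18 K.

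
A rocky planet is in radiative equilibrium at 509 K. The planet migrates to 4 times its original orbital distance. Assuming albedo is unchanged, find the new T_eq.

T_eq ∝ L^(1/4) · d^(−1/2).
T′ = 509 / 4^(1/2) = 254 K.

T_eq ≈ 254 K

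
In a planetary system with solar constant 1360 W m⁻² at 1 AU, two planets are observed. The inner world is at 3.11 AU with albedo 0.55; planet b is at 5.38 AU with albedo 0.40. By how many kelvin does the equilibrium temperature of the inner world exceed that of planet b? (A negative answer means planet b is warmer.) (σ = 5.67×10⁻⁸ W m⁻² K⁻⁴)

T_eq = [S₀(1−A)/(4σd²)]^(1/4), so T ∝ (1−A)^(1/4) / √d.
T₁ = [1360×0.45/(4×5.67×10⁻⁸×3.11²)]^(1/4) = 129.24 K.
T₂ = [1360×0.60/(4×5.67×10⁻⁸×5.38²)]^(1/4) = 105.59 K.

ΔT ≈ 23.7 K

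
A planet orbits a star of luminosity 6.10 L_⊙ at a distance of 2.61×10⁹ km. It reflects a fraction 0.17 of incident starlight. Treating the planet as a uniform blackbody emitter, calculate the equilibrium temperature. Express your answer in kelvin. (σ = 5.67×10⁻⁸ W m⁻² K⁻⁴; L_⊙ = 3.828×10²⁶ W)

d = 2.61×10⁹ km = 2.61×10¹² m.
L = 6.10 × 3.828×10²⁶ = 2.34×10²⁷ W.
Flux: S = L/(4πd²) = 2.34×10²⁷/(4π×(2.61×10¹²)²) = 27.3 W m⁻².
Energy balance: absorbed = emitted ⇒ πR²·S(1−A) = 4πR²·σT_eq⁴, so T_eq⁴ = S(1−A)/(4σ).
T_eq = [27.3 × 0.83 / (4 × 5.67×10⁻⁸)]^(1/4) = (9.98×10⁷)^(1/4) = 100 K.

T_eq ≈ 100 K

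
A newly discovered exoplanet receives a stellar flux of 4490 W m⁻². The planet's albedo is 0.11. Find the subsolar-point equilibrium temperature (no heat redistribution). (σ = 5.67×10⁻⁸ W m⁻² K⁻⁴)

At the subsolar point the surface absorbs S(1−A) and emits σT⁴ per unit area — no factor of 4, since only the local patch is in balance.
T = [4490 × 0.89 / 5.67×10⁻⁸]^(1/4) = (7.05×10¹⁰)^(1/4) = 515 K.

T_ss ≈ 515 K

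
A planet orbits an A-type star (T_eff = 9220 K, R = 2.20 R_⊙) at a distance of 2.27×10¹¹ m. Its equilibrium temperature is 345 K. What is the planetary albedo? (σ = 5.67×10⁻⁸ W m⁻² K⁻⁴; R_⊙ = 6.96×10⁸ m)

A ≈ 0.83

R_⋆ = 2.20 × 6.96×10⁸ = 1.53×10⁹ m.
L = 4πR_⋆²σT_⋆⁴ = 4π(1.53×10⁹)² × 5.67×10⁻⁸ × (9220)⁴ = 1.21×10²⁸ W.
S = L/(4πd²) = 1.86×10⁴ W m⁻².
From T_eq⁴ = S(1−A)/(4σ): 1−A = 4σT_eq⁴/S.
1−A = 4 × 5.67×10⁻⁸ × (345)⁴ / 1.86×10⁴ = 0.172.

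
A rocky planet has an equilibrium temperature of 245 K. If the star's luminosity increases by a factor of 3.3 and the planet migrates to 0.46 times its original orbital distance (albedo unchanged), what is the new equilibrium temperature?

T_eq ≈ 487 K

T_eq ∝ L^(1/4) · d^(−1/2).
T′ = 245 × 3.3^(1/4) / 0.46^(1/2) = 487 K.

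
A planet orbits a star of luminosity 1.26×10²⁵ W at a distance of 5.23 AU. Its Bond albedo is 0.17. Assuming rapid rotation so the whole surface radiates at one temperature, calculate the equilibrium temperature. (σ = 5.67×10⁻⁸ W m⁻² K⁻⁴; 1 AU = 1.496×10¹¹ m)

d = 5.23 AU = 7.82×10¹¹ m.
Flux: S = L/(4πd²) = 1.26×10²⁵/(4π×(7.82×10¹¹)²) = 1.64 W m⁻².
Energy balance: absorbed = emitted ⇒ πR²·S(1−A) = 4πR²·σT_eq⁴, so T_eq⁴ = S(1−A)/(4σ).
T_eq = [1.64 × 0.83 / (4 × 5.67×10⁻⁸)]^(1/4) = (5.99×10⁶)^(1/4) = 49.5 K.

T_eq ≈ 49.5 K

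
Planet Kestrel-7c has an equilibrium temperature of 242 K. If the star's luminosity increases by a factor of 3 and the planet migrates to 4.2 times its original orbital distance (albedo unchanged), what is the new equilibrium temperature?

T_eq ≈ 155 K

T_eq ∝ L^(1/4) · d^(−1/2).
T′ = 242 × 3^(1/4) / 4.2^(1/2) = 155 K.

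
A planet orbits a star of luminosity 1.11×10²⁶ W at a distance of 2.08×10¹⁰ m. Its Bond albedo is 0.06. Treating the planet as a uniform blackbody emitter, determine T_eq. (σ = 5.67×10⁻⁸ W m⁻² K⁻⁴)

Flux: S = L/(4πd²) = 1.11×10²⁶/(4π×(2.08×10¹⁰)²) = 2.04×10⁴ W m⁻².
Energy balance: absorbed = emitted ⇒ πR²·S(1−A) = 4πR²·σT_eq⁴, so T_eq⁴ = S(1−A)/(4σ).
T_eq = [2.04×10⁴ × 0.94 / (4 × 5.67×10⁻⁸)]^(1/4) = (8.46×10¹⁰)^(1/4) = 539 K.

T_eq ≈ 539 K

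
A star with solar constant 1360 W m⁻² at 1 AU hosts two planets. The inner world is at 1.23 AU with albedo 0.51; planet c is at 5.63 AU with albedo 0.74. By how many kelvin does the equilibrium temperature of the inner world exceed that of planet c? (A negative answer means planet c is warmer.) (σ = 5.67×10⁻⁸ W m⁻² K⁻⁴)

ΔT ≈ 126.2 K

T_eq = [S₀(1−A)/(4σd²)]^(1/4), so T ∝ (1−A)^(1/4) / √d.
T₁ = [1360×0.49/(4×5.67×10⁻⁸×1.23²)]^(1/4) = 209.93 K.
T₂ = [1360×0.26/(4×5.67×10⁻⁸×5.63²)]^(1/4) = 83.75 K.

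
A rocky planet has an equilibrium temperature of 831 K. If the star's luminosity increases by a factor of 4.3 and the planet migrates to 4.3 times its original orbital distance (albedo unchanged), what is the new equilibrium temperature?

T_eq ≈ 577 K

T_eq ∝ L^(1/4) · d^(−1/2).
T′ = 831 × 4.3^(1/4) / 4.3^(1/2) = 577 K.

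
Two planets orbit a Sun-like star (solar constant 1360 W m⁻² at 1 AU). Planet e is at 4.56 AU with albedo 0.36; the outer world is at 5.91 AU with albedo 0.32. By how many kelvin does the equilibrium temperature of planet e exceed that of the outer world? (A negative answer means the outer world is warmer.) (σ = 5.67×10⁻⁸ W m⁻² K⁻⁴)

T_eq = [S₀(1−A)/(4σd²)]^(1/4), so T ∝ (1−A)^(1/4) / √d.
T₁ = [1360×0.64/(4×5.67×10⁻⁸×4.56²)]^(1/4) = 116.56 K.
T₂ = [1360×0.68/(4×5.67×10⁻⁸×5.91²)]^(1/4) = 103.95 K.

ΔT ≈ 12.6 K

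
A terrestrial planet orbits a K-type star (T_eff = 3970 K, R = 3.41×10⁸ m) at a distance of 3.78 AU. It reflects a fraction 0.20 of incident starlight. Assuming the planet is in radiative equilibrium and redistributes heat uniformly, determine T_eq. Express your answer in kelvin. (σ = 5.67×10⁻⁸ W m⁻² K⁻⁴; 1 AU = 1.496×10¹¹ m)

T_eq ≈ 65.2 K

d = 3.78 AU = 5.65×10¹¹ m.
L = 4πR_⋆²σT_⋆⁴ = 4π(3.41×10⁸)² × 5.67×10⁻⁸ × (3970)⁴ = 2.06×10²⁵ W.
S = L/(4πd²) = 5.12 W m⁻².
Energy balance: absorbed = emitted ⇒ πR²·S(1−A) = 4πR²·σT_eq⁴, so T_eq⁴ = S(1−A)/(4σ).
T_eq = [5.12 × 0.80 / (4 × 5.67×10⁻⁸)]^(1/4) = (1.81×10⁷)^(1/4) = 65.2 K.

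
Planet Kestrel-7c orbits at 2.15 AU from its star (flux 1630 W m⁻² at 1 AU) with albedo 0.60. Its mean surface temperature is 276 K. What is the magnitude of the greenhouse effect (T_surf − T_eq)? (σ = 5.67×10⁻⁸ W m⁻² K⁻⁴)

S = 1630/2.15² = 352.6 W m⁻².
T_eq = [S(1−A)/(4σ)]^(1/4) = [352.6×0.40/(4×5.67×10⁻⁸)]^(1/4) = 157.9 K.
ΔT = T_surf − T_eq = 276 − 157.9.

ΔT ≈ 118.1 K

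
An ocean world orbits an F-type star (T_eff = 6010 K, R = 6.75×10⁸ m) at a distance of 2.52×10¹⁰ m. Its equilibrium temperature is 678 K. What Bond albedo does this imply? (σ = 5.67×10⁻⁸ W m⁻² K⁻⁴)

A ≈ 0.10

L = 4πR_⋆²σT_⋆⁴ = 4π(6.75×10⁸)² × 5.67×10⁻⁸ × (6010)⁴ = 4.24×10²⁶ W.
S = L/(4πd²) = 5.31×10⁴ W m⁻².
From T_eq⁴ = S(1−A)/(4σ): 1−A = 4σT_eq⁴/S.
1−A = 4 × 5.67×10⁻⁸ × (678)⁴ / 5.31×10⁴ = 0.903.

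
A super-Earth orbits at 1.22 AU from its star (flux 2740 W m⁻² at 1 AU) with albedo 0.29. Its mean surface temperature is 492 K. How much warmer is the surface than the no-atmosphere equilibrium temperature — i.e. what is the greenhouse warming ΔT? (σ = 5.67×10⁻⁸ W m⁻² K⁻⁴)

ΔT ≈ 216.5 K

S = 2740/1.22² = 1841 W m⁻².
T_eq = [S(1−A)/(4σ)]^(1/4) = [1841×0.71/(4×5.67×10⁻⁸)]^(1/4) = 275.5 K.
ΔT = T_surf − T_eq = 492 − 275.5.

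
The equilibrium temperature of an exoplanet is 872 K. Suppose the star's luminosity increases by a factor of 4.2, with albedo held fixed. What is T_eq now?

T_eq ≈ 1250 K

T_eq ∝ L^(1/4) · d^(−1/2).
T′ = 872 × 4.2^(1/4) = 1250 K.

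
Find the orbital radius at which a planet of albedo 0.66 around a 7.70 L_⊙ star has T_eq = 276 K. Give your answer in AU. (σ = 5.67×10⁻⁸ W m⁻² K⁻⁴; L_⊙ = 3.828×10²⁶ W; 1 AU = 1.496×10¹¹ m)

d ≈ 1.65 AU

L = 7.70 × 3.828×10²⁶ = 2.95×10²⁷ W.
From T_eq⁴ = L(1−A)/(16πσd²): d = √[L(1−A)/(16πσT_eq⁴)].
d = √[2.95×10²⁷ × 0.34 / (16π × 5.67×10⁻⁸ × (276)⁴)] = 2.46×10¹¹ m = 1.65 AU.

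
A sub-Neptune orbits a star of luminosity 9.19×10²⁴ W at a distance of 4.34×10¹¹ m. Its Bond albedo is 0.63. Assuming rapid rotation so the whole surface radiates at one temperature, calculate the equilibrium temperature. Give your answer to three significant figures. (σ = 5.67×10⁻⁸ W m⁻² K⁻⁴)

T_eq ≈ 50.2 K

Flux: S = L/(4πd²) = 9.19×10²⁴/(4π×(4.34×10¹¹)²) = 3.88 W m⁻².
Energy balance: absorbed = emitted ⇒ πR²·S(1−A) = 4πR²·σT_eq⁴, so T_eq⁴ = S(1−A)/(4σ).
T_eq = [3.88 × 0.37 / (4 × 5.67×10⁻⁸)]^(1/4) = (6.33×10⁶)^(1/4) = 50.2 K.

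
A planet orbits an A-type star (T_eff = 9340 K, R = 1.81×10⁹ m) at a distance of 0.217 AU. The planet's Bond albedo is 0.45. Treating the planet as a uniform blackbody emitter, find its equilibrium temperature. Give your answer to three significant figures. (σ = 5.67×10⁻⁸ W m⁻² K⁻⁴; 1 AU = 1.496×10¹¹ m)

d = 0.217 AU = 3.25×10¹⁰ m.
L = 4πR_⋆²σT_⋆⁴ = 4π(1.81×10⁹)² × 5.67×10⁻⁸ × (9340)⁴ = 1.78×10²⁸ W.
S = L/(4πd²) = 1.34×10⁶ W m⁻².
Energy balance: absorbed = emitted ⇒ πR²·S(1−A) = 4πR²·σT_eq⁴, so T_eq⁴ = S(1−A)/(4σ).
T_eq = [1.34×10⁶ × 0.55 / (4 × 5.67×10⁻⁸)]^(1/4) = (3.25×10¹²)^(1/4) = 1340 K.

T_eq ≈ 1340 K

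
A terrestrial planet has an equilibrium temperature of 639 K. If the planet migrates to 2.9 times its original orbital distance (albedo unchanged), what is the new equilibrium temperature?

T_eq ∝ L^(1/4) · d^(−1/2).
T′ = 639 / 2.9^(1/2) = 375 K.

T_eq ≈ 375 K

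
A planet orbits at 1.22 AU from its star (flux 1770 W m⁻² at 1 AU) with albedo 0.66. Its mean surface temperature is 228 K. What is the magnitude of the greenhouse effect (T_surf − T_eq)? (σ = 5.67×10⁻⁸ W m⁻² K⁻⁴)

S = 1770/1.22² = 1189 W m⁻².
T_eq = [S(1−A)/(4σ)]^(1/4) = [1189×0.34/(4×5.67×10⁻⁸)]^(1/4) = 205.5 K.
ΔT = T_surf − T_eq = 228 − 205.5.

ΔT ≈ 22.5 K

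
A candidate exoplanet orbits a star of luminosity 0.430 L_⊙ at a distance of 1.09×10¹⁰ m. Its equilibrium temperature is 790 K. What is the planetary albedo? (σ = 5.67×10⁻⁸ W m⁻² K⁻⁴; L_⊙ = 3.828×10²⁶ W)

A ≈ 0.20

L = 0.430 × 3.828×10²⁶ = 1.65×10²⁶ W.
Flux: S = L/(4πd²) = 1.65×10²⁶/(4π×(1.09×10¹⁰)²) = 1.10×10⁵ W m⁻².
From T_eq⁴ = S(1−A)/(4σ): 1−A = 4σT_eq⁴/S.
1−A = 4 × 5.67×10⁻⁸ × (790)⁴ / 1.10×10⁵ = 0.801.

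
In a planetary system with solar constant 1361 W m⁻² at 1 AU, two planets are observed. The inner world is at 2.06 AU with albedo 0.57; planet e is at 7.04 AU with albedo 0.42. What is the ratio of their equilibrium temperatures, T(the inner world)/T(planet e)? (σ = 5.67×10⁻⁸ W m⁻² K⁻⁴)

T₁/T₂ ≈ 1.715

T_eq = [S₀(1−A)/(4σd²)]^(1/4), so T ∝ (1−A)^(1/4) / √d.
T₁ = [1361×0.43/(4×5.67×10⁻⁸×2.06²)]^(1/4) = 157.03 K.
T₂ = [1361×0.58/(4×5.67×10⁻⁸×7.04²)]^(1/4) = 91.54 K.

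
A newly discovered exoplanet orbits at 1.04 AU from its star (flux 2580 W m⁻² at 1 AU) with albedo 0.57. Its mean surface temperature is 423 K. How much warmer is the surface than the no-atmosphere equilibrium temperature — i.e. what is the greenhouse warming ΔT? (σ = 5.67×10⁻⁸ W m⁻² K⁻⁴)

ΔT ≈ 163.7 K

S = 2580/1.04² = 2385 W m⁻².
T_eq = [S(1−A)/(4σ)]^(1/4) = [2385×0.43/(4×5.67×10⁻⁸)]^(1/4) = 259.3 K.
ΔT = T_surf − T_eq = 423 − 259.3.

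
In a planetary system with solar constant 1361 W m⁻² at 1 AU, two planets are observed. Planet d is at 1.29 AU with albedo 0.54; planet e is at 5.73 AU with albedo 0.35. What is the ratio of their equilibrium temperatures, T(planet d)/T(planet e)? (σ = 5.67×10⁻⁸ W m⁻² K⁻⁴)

T_eq = [S₀(1−A)/(4σd²)]^(1/4), so T ∝ (1−A)^(1/4) / √d.
T₁ = [1361×0.46/(4×5.67×10⁻⁸×1.29²)]^(1/4) = 201.81 K.
T₂ = [1361×0.65/(4×5.67×10⁻⁸×5.73²)]^(1/4) = 104.40 K.

T₁/T₂ ≈ 1.933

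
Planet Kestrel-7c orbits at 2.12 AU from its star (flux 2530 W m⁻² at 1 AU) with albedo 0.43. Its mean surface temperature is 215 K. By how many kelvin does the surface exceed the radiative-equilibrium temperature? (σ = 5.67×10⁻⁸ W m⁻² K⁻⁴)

ΔT ≈ 21.1 K

S = 2530/2.12² = 562.9 W m⁻².
T_eq = [S(1−A)/(4σ)]^(1/4) = [562.9×0.57/(4×5.67×10⁻⁸)]^(1/4) = 193.9 K.
ΔT = T_surf − T_eq = 215 − 193.9.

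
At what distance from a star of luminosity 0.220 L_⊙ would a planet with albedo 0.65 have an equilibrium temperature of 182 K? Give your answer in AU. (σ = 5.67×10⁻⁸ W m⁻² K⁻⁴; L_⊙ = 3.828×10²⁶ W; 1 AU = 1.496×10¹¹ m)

d ≈ 0.649 AU

L = 0.220 × 3.828×10²⁶ = 8.42×10²⁵ W.
From T_eq⁴ = L(1−A)/(16πσd²): d = √[L(1−A)/(16πσT_eq⁴)].
d = √[8.42×10²⁵ × 0.35 / (16π × 5.67×10⁻⁸ × (182)⁴)] = 9.71×10¹⁰ m = 0.649 AU.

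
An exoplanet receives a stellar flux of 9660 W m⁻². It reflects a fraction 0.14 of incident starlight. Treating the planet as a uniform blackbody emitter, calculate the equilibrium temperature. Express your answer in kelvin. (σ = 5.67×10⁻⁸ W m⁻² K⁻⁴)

T_eq ≈ 437 K

Energy balance: absorbed = emitted ⇒ πR²·S(1−A) = 4πR²·σT_eq⁴, so T_eq⁴ = S(1−A)/(4σ).
T_eq = [9660 × 0.86 / (4 × 5.67×10⁻⁸)]^(1/4) = (3.66×10¹⁰)^(1/4) = 437 K.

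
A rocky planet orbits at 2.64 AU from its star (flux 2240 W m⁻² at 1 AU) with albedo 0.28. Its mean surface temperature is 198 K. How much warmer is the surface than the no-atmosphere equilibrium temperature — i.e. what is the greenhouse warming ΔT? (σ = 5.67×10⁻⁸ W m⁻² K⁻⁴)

S = 2240/2.64² = 321.4 W m⁻².
T_eq = [S(1−A)/(4σ)]^(1/4) = [321.4×0.72/(4×5.67×10⁻⁸)]^(1/4) = 178.7 K.
ΔT = T_surf − T_eq = 198 − 178.7.

ΔT ≈ 19.3 K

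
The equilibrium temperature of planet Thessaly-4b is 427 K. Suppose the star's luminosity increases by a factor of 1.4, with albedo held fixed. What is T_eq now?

T_eq ∝ L^(1/4) · d^(−1/2).
T′ = 427 × 1.4^(1/4) = 464 K.

T_eq ≈ 464 K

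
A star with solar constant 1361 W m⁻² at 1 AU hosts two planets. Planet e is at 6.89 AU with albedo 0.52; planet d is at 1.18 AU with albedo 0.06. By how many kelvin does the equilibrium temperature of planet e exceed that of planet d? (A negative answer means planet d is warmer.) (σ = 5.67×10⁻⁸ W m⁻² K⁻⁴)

T_eq = [S₀(1−A)/(4σd²)]^(1/4), so T ∝ (1−A)^(1/4) / √d.
T₁ = [1361×0.48/(4×5.67×10⁻⁸×6.89²)]^(1/4) = 88.26 K.
T₂ = [1361×0.94/(4×5.67×10⁻⁸×1.18²)]^(1/4) = 252.29 K.

ΔT ≈ -164.0 K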